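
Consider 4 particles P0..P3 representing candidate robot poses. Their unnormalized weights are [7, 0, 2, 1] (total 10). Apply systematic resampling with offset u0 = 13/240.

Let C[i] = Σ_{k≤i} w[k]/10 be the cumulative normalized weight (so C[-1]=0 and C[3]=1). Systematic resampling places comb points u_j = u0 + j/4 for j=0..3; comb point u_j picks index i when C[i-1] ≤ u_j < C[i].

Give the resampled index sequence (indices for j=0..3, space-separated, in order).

C = [7/10, 7/10, 9/10, 1]
j=0: u_0=13/240 ∈ [0, 7/10) → index 0
j=1: u_1=73/240 ∈ [0, 7/10) → index 0
j=2: u_2=133/240 ∈ [0, 7/10) → index 0
j=3: u_3=193/240 ∈ [7/10, 9/10) → index 2

0 0 0 2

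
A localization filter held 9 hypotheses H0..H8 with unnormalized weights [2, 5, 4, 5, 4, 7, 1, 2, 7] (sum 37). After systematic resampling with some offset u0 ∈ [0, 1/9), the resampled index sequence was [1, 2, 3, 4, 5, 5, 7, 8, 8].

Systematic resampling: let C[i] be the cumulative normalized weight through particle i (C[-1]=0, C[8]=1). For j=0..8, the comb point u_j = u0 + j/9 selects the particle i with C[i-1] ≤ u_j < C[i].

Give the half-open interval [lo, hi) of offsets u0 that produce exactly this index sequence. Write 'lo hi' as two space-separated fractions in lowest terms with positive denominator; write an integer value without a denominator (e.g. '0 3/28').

C = [2/37, 7/37, 11/37, 16/37, 20/37, 27/37, 28/37, 30/37, 1]
j=0 picked index 1: u0 ∈ [2/37, 7/37)
j=1 picked index 2: u0 ∈ [26/333, 62/333)
j=2 picked index 3: u0 ∈ [25/333, 70/333)
j=3 picked index 4: u0 ∈ [11/111, 23/111)
j=4 picked index 5: u0 ∈ [32/333, 95/333)
j=5 picked index 5: u0 ∈ [-5/333, 58/333)
j=6 picked index 7: u0 ∈ [10/111, 16/111)
j=7 picked index 8: u0 ∈ [11/333, 2/9)
j=8 picked index 8: u0 ∈ [-26/333, 1/9)
intersection: [11/111, 1/9)

11/111 1/9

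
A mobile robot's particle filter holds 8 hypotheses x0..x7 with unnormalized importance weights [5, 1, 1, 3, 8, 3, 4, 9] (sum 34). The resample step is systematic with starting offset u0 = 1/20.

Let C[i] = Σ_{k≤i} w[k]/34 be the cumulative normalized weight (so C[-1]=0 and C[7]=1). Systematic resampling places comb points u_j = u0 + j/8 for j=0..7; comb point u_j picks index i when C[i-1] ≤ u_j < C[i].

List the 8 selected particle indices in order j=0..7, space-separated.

C = [5/34, 3/17, 7/34, 5/17, 9/17, 21/34, 25/34, 1]
j=0: u_0=1/20 ∈ [0, 5/34) → index 0
j=1: u_1=7/40 ∈ [5/34, 3/17) → index 1
j=2: u_2=3/10 ∈ [5/17, 9/17) → index 4
j=3: u_3=17/40 ∈ [5/17, 9/17) → index 4
j=4: u_4=11/20 ∈ [9/17, 21/34) → index 5
j=5: u_5=27/40 ∈ [21/34, 25/34) → index 6
j=6: u_6=4/5 ∈ [25/34, 1) → index 7
j=7: u_7=37/40 ∈ [25/34, 1) → index 7

0 1 4 4 5 6 7 7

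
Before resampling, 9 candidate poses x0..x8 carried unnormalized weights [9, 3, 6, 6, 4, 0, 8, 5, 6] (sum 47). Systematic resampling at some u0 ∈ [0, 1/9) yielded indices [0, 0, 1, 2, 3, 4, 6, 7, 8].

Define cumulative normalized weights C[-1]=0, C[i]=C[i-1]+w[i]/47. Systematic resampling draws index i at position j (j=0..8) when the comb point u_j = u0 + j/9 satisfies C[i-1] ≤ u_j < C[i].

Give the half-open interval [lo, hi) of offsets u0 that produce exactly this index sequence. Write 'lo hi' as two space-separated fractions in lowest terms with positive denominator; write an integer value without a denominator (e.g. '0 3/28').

0 14/423

C = [9/47, 12/47, 18/47, 24/47, 28/47, 28/47, 36/47, 41/47, 1]
j=0 picked index 0: u0 ∈ [0, 9/47)
j=1 picked index 0: u0 ∈ [-1/9, 34/423)
j=2 picked index 1: u0 ∈ [-13/423, 14/423)
j=3 picked index 2: u0 ∈ [-11/141, 7/141)
j=4 picked index 3: u0 ∈ [-26/423, 28/423)
j=5 picked index 4: u0 ∈ [-19/423, 17/423)
j=6 picked index 6: u0 ∈ [-10/141, 14/141)
j=7 picked index 7: u0 ∈ [-5/423, 40/423)
j=8 picked index 8: u0 ∈ [-7/423, 1/9)
intersection: [0, 14/423)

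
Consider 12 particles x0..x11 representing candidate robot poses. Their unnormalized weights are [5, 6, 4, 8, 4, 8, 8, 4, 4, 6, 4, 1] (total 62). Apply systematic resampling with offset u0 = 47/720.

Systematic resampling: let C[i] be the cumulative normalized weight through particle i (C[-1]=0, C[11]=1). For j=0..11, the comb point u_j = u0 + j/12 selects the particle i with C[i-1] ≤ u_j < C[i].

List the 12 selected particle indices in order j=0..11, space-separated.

C = [5/62, 11/62, 15/62, 23/62, 27/62, 35/62, 43/62, 47/62, 51/62, 57/62, 61/62, 1]
j=0: u_0=47/720 ∈ [0, 5/62) → index 0
j=1: u_1=107/720 ∈ [5/62, 11/62) → index 1
j=2: u_2=167/720 ∈ [11/62, 15/62) → index 2
j=3: u_3=227/720 ∈ [15/62, 23/62) → index 3
j=4: u_4=287/720 ∈ [23/62, 27/62) → index 4
j=5: u_5=347/720 ∈ [27/62, 35/62) → index 5
j=6: u_6=407/720 ∈ [35/62, 43/62) → index 6
j=7: u_7=467/720 ∈ [35/62, 43/62) → index 6
j=8: u_8=527/720 ∈ [43/62, 47/62) → index 7
j=9: u_9=587/720 ∈ [47/62, 51/62) → index 8
j=10: u_10=647/720 ∈ [51/62, 57/62) → index 9
j=11: u_11=707/720 ∈ [57/62, 61/62) → index 10

0 1 2 3 4 5 6 6 7 8 9 10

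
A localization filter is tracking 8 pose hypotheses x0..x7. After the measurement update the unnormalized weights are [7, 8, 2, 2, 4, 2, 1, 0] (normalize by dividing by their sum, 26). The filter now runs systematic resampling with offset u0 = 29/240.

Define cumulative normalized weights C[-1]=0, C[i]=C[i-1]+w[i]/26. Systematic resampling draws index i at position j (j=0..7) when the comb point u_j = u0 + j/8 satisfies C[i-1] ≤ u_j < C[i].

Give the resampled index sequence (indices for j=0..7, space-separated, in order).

C = [7/26, 15/26, 17/26, 19/26, 23/26, 25/26, 1, 1]
j=0: u_0=29/240 ∈ [0, 7/26) → index 0
j=1: u_1=59/240 ∈ [0, 7/26) → index 0
j=2: u_2=89/240 ∈ [7/26, 15/26) → index 1
j=3: u_3=119/240 ∈ [7/26, 15/26) → index 1
j=4: u_4=149/240 ∈ [15/26, 17/26) → index 2
j=5: u_5=179/240 ∈ [19/26, 23/26) → index 4
j=6: u_6=209/240 ∈ [19/26, 23/26) → index 4
j=7: u_7=239/240 ∈ [25/26, 1) → index 6

0 0 1 1 2 4 4 6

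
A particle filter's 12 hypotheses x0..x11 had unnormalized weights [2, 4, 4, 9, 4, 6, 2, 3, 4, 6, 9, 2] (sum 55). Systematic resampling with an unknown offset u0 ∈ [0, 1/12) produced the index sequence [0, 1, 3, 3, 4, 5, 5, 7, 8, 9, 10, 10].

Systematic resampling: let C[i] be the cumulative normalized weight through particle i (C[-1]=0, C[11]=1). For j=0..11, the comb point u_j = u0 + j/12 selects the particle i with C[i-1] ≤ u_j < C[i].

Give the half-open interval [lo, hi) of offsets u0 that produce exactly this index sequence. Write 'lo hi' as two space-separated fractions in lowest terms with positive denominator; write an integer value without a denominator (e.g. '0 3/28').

C = [2/55, 6/55, 2/11, 19/55, 23/55, 29/55, 31/55, 34/55, 38/55, 4/5, 53/55, 1]
j=0 picked index 0: u0 ∈ [0, 2/55)
j=1 picked index 1: u0 ∈ [-31/660, 17/660)
j=2 picked index 3: u0 ∈ [1/66, 59/330)
j=3 picked index 3: u0 ∈ [-3/44, 21/220)
j=4 picked index 4: u0 ∈ [2/165, 14/165)
j=5 picked index 5: u0 ∈ [1/660, 73/660)
j=6 picked index 5: u0 ∈ [-9/110, 3/110)
j=7 picked index 7: u0 ∈ [-13/660, 23/660)
j=8 picked index 8: u0 ∈ [-8/165, 4/165)
j=9 picked index 9: u0 ∈ [-13/220, 1/20)
j=10 picked index 10: u0 ∈ [-1/30, 43/330)
j=11 picked index 10: u0 ∈ [-7/60, 31/660)
intersection: [1/66, 4/165)

1/66 4/165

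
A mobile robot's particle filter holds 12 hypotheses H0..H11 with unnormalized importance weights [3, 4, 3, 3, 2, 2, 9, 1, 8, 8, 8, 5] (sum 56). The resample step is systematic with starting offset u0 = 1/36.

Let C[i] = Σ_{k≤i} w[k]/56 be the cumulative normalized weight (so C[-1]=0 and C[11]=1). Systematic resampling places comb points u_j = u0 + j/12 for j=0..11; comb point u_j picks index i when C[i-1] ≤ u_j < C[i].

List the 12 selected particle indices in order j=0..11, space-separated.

C = [3/56, 1/8, 5/28, 13/56, 15/56, 17/56, 13/28, 27/56, 5/8, 43/56, 51/56, 1]
j=0: u_0=1/36 ∈ [0, 3/56) → index 0
j=1: u_1=1/9 ∈ [3/56, 1/8) → index 1
j=2: u_2=7/36 ∈ [5/28, 13/56) → index 3
j=3: u_3=5/18 ∈ [15/56, 17/56) → index 5
j=4: u_4=13/36 ∈ [17/56, 13/28) → index 6
j=5: u_5=4/9 ∈ [17/56, 13/28) → index 6
j=6: u_6=19/36 ∈ [27/56, 5/8) → index 8
j=7: u_7=11/18 ∈ [27/56, 5/8) → index 8
j=8: u_8=25/36 ∈ [5/8, 43/56) → index 9
j=9: u_9=7/9 ∈ [43/56, 51/56) → index 10
j=10: u_10=31/36 ∈ [43/56, 51/56) → index 10
j=11: u_11=17/18 ∈ [51/56, 1) → index 11

0 1 3 5 6 6 8 8 9 10 10 11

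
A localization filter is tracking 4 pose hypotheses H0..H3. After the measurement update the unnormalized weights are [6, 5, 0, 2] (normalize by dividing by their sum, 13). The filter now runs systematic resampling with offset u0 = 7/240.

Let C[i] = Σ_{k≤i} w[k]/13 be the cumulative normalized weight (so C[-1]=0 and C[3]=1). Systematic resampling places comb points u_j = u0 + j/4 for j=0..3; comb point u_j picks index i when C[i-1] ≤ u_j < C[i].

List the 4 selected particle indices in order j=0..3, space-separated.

C = [6/13, 11/13, 11/13, 1]
j=0: u_0=7/240 ∈ [0, 6/13) → index 0
j=1: u_1=67/240 ∈ [0, 6/13) → index 0
j=2: u_2=127/240 ∈ [6/13, 11/13) → index 1
j=3: u_3=187/240 ∈ [6/13, 11/13) → index 1

0 0 1 1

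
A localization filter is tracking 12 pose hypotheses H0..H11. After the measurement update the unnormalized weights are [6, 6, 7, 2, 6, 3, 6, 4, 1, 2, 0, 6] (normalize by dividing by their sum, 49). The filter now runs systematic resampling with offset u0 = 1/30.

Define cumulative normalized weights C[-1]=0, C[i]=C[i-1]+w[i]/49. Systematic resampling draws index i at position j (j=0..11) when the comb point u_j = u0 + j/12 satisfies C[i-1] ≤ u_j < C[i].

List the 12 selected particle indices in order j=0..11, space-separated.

C = [6/49, 12/49, 19/49, 3/7, 27/49, 30/49, 36/49, 40/49, 41/49, 43/49, 43/49, 1]
j=0: u_0=1/30 ∈ [0, 6/49) → index 0
j=1: u_1=7/60 ∈ [0, 6/49) → index 0
j=2: u_2=1/5 ∈ [6/49, 12/49) → index 1
j=3: u_3=17/60 ∈ [12/49, 19/49) → index 2
j=4: u_4=11/30 ∈ [12/49, 19/49) → index 2
j=5: u_5=9/20 ∈ [3/7, 27/49) → index 4
j=6: u_6=8/15 ∈ [3/7, 27/49) → index 4
j=7: u_7=37/60 ∈ [30/49, 36/49) → index 6
j=8: u_8=7/10 ∈ [30/49, 36/49) → index 6
j=9: u_9=47/60 ∈ [36/49, 40/49) → index 7
j=10: u_10=13/15 ∈ [41/49, 43/49) → index 9
j=11: u_11=19/20 ∈ [43/49, 1) → index 11

0 0 1 2 2 4 4 6 6 7 9 11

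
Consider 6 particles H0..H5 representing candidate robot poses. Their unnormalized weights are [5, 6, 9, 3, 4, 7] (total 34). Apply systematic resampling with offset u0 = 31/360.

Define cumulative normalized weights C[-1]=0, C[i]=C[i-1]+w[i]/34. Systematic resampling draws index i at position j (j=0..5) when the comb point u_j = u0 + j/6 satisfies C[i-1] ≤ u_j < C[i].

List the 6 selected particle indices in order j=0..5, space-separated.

C = [5/34, 11/34, 10/17, 23/34, 27/34, 1]
j=0: u_0=31/360 ∈ [0, 5/34) → index 0
j=1: u_1=91/360 ∈ [5/34, 11/34) → index 1
j=2: u_2=151/360 ∈ [11/34, 10/17) → index 2
j=3: u_3=211/360 ∈ [11/34, 10/17) → index 2
j=4: u_4=271/360 ∈ [23/34, 27/34) → index 4
j=5: u_5=331/360 ∈ [27/34, 1) → index 5

0 1 2 2 4 5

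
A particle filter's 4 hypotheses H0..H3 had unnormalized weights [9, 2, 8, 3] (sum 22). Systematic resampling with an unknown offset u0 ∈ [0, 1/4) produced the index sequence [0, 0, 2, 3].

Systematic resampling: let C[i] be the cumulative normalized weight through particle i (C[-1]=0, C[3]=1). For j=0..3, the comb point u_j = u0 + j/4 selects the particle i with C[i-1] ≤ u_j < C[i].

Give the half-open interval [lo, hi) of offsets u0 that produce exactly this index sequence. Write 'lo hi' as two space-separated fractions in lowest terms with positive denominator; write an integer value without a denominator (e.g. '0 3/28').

5/44 7/44

C = [9/22, 1/2, 19/22, 1]
j=0 picked index 0: u0 ∈ [0, 9/22)
j=1 picked index 0: u0 ∈ [-1/4, 7/44)
j=2 picked index 2: u0 ∈ [0, 4/11)
j=3 picked index 3: u0 ∈ [5/44, 1/4)
intersection: [5/44, 7/44)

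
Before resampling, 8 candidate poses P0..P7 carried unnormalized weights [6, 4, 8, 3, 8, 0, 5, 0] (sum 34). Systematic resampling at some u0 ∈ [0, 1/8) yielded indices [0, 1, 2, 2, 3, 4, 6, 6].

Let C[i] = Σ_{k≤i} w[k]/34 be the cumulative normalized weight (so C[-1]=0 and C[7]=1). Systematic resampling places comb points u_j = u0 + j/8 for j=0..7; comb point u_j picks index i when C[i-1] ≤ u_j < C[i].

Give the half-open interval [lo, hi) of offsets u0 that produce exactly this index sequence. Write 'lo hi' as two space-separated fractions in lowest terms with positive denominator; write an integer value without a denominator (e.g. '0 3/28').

C = [3/17, 5/17, 9/17, 21/34, 29/34, 29/34, 1, 1]
j=0 picked index 0: u0 ∈ [0, 3/17)
j=1 picked index 1: u0 ∈ [7/136, 23/136)
j=2 picked index 2: u0 ∈ [3/68, 19/68)
j=3 picked index 2: u0 ∈ [-11/136, 21/136)
j=4 picked index 3: u0 ∈ [1/34, 2/17)
j=5 picked index 4: u0 ∈ [-1/136, 31/136)
j=6 picked index 6: u0 ∈ [7/68, 1/4)
j=7 picked index 6: u0 ∈ [-3/136, 1/8)
intersection: [7/68, 2/17)

7/68 2/17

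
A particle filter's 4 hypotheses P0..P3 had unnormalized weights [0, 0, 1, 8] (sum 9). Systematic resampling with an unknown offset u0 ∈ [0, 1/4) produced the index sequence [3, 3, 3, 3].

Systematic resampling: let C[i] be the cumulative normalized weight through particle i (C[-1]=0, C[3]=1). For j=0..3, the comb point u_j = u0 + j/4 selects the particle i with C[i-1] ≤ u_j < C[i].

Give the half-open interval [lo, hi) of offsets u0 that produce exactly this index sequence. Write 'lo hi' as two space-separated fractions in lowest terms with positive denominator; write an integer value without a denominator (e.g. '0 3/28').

C = [0, 0, 1/9, 1]
j=0 picked index 3: u0 ∈ [1/9, 1)
j=1 picked index 3: u0 ∈ [-5/36, 3/4)
j=2 picked index 3: u0 ∈ [-7/18, 1/2)
j=3 picked index 3: u0 ∈ [-23/36, 1/4)
intersection: [1/9, 1/4)

1/9 1/4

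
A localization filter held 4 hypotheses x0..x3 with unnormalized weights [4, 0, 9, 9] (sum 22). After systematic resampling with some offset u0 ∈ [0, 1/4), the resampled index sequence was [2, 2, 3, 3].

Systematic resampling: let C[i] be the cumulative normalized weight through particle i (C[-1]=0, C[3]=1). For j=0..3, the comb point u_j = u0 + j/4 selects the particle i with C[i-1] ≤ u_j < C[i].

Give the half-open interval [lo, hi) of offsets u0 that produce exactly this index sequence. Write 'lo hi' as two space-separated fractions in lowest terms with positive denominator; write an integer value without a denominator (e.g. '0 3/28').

2/11 1/4

C = [2/11, 2/11, 13/22, 1]
j=0 picked index 2: u0 ∈ [2/11, 13/22)
j=1 picked index 2: u0 ∈ [-3/44, 15/44)
j=2 picked index 3: u0 ∈ [1/11, 1/2)
j=3 picked index 3: u0 ∈ [-7/44, 1/4)
intersection: [2/11, 1/4)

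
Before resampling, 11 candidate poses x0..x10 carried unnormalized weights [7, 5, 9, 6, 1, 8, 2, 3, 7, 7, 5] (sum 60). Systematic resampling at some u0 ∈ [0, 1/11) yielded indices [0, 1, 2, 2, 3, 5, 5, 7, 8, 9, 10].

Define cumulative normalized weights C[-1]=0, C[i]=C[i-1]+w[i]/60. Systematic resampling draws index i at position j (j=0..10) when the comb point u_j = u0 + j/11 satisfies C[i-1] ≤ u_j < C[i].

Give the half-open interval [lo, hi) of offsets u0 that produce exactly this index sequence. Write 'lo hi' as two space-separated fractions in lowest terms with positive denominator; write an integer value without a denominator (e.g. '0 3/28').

C = [7/60, 1/5, 7/20, 9/20, 7/15, 3/5, 19/30, 41/60, 4/5, 11/12, 1]
j=0 picked index 0: u0 ∈ [0, 7/60)
j=1 picked index 1: u0 ∈ [17/660, 6/55)
j=2 picked index 2: u0 ∈ [1/55, 37/220)
j=3 picked index 2: u0 ∈ [-4/55, 17/220)
j=4 picked index 3: u0 ∈ [-3/220, 19/220)
j=5 picked index 5: u0 ∈ [2/165, 8/55)
j=6 picked index 5: u0 ∈ [-13/165, 3/55)
j=7 picked index 7: u0 ∈ [-1/330, 31/660)
j=8 picked index 8: u0 ∈ [-29/660, 4/55)
j=9 picked index 9: u0 ∈ [-1/55, 13/132)
j=10 picked index 10: u0 ∈ [1/132, 1/11)
intersection: [17/660, 31/660)

17/660 31/660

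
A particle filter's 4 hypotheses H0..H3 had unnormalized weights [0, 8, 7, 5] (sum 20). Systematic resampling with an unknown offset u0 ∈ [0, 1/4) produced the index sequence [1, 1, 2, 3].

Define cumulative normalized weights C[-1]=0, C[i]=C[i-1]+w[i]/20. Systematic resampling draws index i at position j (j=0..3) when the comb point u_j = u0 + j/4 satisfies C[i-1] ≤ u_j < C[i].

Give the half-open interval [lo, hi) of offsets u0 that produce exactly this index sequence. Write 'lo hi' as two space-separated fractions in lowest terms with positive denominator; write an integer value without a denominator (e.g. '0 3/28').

0 3/20

C = [0, 2/5, 3/4, 1]
j=0 picked index 1: u0 ∈ [0, 2/5)
j=1 picked index 1: u0 ∈ [-1/4, 3/20)
j=2 picked index 2: u0 ∈ [-1/10, 1/4)
j=3 picked index 3: u0 ∈ [0, 1/4)
intersection: [0, 3/20)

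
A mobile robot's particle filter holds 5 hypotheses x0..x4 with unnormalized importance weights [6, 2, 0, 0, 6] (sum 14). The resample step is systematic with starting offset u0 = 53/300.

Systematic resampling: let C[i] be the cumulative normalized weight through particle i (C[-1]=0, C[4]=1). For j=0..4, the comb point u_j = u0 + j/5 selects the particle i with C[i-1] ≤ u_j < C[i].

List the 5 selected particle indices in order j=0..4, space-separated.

0 0 4 4 4

C = [3/7, 4/7, 4/7, 4/7, 1]
j=0: u_0=53/300 ∈ [0, 3/7) → index 0
j=1: u_1=113/300 ∈ [0, 3/7) → index 0
j=2: u_2=173/300 ∈ [4/7, 1) → index 4
j=3: u_3=233/300 ∈ [4/7, 1) → index 4
j=4: u_4=293/300 ∈ [4/7, 1) → index 4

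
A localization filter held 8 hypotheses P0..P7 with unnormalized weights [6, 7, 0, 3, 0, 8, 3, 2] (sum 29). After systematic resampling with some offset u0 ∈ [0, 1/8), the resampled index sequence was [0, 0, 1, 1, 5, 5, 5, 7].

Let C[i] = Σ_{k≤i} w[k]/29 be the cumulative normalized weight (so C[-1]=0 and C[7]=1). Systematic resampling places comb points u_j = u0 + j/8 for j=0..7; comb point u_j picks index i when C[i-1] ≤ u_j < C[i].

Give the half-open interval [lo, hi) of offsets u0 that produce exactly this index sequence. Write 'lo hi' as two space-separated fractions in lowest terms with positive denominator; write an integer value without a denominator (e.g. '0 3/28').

13/232 17/232

C = [6/29, 13/29, 13/29, 16/29, 16/29, 24/29, 27/29, 1]
j=0 picked index 0: u0 ∈ [0, 6/29)
j=1 picked index 0: u0 ∈ [-1/8, 19/232)
j=2 picked index 1: u0 ∈ [-5/116, 23/116)
j=3 picked index 1: u0 ∈ [-39/232, 17/232)
j=4 picked index 5: u0 ∈ [3/58, 19/58)
j=5 picked index 5: u0 ∈ [-17/232, 47/232)
j=6 picked index 5: u0 ∈ [-23/116, 9/116)
j=7 picked index 7: u0 ∈ [13/232, 1/8)
intersection: [13/232, 17/232)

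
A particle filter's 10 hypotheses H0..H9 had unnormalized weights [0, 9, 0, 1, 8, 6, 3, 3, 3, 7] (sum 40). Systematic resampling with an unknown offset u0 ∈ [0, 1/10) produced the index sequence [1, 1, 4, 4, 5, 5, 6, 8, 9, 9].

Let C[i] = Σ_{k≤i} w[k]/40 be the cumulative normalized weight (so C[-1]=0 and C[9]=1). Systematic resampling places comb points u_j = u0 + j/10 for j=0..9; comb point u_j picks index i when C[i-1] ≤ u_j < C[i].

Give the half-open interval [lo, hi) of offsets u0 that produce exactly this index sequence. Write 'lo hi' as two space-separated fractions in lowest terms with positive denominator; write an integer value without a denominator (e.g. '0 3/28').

C = [0, 9/40, 9/40, 1/4, 9/20, 3/5, 27/40, 3/4, 33/40, 1]
j=0 picked index 1: u0 ∈ [0, 9/40)
j=1 picked index 1: u0 ∈ [-1/10, 1/8)
j=2 picked index 4: u0 ∈ [1/20, 1/4)
j=3 picked index 4: u0 ∈ [-1/20, 3/20)
j=4 picked index 5: u0 ∈ [1/20, 1/5)
j=5 picked index 5: u0 ∈ [-1/20, 1/10)
j=6 picked index 6: u0 ∈ [0, 3/40)
j=7 picked index 8: u0 ∈ [1/20, 1/8)
j=8 picked index 9: u0 ∈ [1/40, 1/5)
j=9 picked index 9: u0 ∈ [-3/40, 1/10)
intersection: [1/20, 3/40)

1/20 3/40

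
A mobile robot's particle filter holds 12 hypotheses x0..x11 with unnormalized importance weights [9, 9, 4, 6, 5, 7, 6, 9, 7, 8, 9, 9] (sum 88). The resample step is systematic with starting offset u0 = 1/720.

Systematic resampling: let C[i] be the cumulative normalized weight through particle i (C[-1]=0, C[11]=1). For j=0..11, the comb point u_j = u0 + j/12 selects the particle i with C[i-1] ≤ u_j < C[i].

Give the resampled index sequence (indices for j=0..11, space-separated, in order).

C = [9/88, 9/44, 1/4, 7/22, 3/8, 5/11, 23/44, 5/8, 31/44, 35/44, 79/88, 1]
j=0: u_0=1/720 ∈ [0, 9/88) → index 0
j=1: u_1=61/720 ∈ [0, 9/88) → index 0
j=2: u_2=121/720 ∈ [9/88, 9/44) → index 1
j=3: u_3=181/720 ∈ [1/4, 7/22) → index 3
j=4: u_4=241/720 ∈ [7/22, 3/8) → index 4
j=5: u_5=301/720 ∈ [3/8, 5/11) → index 5
j=6: u_6=361/720 ∈ [5/11, 23/44) → index 6
j=7: u_7=421/720 ∈ [23/44, 5/8) → index 7
j=8: u_8=481/720 ∈ [5/8, 31/44) → index 8
j=9: u_9=541/720 ∈ [31/44, 35/44) → index 9
j=10: u_10=601/720 ∈ [35/44, 79/88) → index 10
j=11: u_11=661/720 ∈ [79/88, 1) → index 11

0 0 1 3 4 5 6 7 8 9 10 11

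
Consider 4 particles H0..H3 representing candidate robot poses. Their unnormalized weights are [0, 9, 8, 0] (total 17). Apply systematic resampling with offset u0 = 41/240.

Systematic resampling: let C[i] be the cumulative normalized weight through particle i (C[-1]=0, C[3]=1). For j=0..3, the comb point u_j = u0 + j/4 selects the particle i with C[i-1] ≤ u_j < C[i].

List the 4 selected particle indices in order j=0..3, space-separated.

C = [0, 9/17, 1, 1]
j=0: u_0=41/240 ∈ [0, 9/17) → index 1
j=1: u_1=101/240 ∈ [0, 9/17) → index 1
j=2: u_2=161/240 ∈ [9/17, 1) → index 2
j=3: u_3=221/240 ∈ [9/17, 1) → index 2

1 1 2 2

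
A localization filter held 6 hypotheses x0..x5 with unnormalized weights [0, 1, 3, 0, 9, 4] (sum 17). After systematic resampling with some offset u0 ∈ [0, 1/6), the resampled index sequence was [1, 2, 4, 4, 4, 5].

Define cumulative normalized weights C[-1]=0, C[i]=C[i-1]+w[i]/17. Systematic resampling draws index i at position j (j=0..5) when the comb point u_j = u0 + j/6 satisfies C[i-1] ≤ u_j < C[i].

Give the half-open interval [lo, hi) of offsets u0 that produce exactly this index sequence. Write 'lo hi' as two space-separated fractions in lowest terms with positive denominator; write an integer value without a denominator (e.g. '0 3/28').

0 1/17

C = [0, 1/17, 4/17, 4/17, 13/17, 1]
j=0 picked index 1: u0 ∈ [0, 1/17)
j=1 picked index 2: u0 ∈ [-11/102, 7/102)
j=2 picked index 4: u0 ∈ [-5/51, 22/51)
j=3 picked index 4: u0 ∈ [-9/34, 9/34)
j=4 picked index 4: u0 ∈ [-22/51, 5/51)
j=5 picked index 5: u0 ∈ [-7/102, 1/6)
intersection: [0, 1/17)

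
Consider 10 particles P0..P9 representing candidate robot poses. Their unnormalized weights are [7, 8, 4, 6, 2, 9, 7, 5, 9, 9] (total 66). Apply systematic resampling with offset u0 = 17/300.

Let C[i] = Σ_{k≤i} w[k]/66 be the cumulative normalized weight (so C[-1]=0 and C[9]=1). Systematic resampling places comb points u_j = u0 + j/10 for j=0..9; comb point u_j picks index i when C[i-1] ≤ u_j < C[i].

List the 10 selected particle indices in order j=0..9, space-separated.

0 1 2 3 5 6 7 8 8 9

C = [7/66, 5/22, 19/66, 25/66, 9/22, 6/11, 43/66, 8/11, 19/22, 1]
j=0: u_0=17/300 ∈ [0, 7/66) → index 0
j=1: u_1=47/300 ∈ [7/66, 5/22) → index 1
j=2: u_2=77/300 ∈ [5/22, 19/66) → index 2
j=3: u_3=107/300 ∈ [19/66, 25/66) → index 3
j=4: u_4=137/300 ∈ [9/22, 6/11) → index 5
j=5: u_5=167/300 ∈ [6/11, 43/66) → index 6
j=6: u_6=197/300 ∈ [43/66, 8/11) → index 7
j=7: u_7=227/300 ∈ [8/11, 19/22) → index 8
j=8: u_8=257/300 ∈ [8/11, 19/22) → index 8
j=9: u_9=287/300 ∈ [19/22, 1) → index 9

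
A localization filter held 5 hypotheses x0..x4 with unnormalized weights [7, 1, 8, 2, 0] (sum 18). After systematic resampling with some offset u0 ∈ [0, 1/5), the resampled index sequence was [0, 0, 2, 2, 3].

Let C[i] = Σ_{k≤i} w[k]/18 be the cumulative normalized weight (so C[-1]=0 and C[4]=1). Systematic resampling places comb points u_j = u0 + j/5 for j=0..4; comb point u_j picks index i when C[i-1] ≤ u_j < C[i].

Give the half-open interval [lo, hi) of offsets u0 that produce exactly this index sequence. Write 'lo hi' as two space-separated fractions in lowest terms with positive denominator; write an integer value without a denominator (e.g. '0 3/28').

C = [7/18, 4/9, 8/9, 1, 1]
j=0 picked index 0: u0 ∈ [0, 7/18)
j=1 picked index 0: u0 ∈ [-1/5, 17/90)
j=2 picked index 2: u0 ∈ [2/45, 22/45)
j=3 picked index 2: u0 ∈ [-7/45, 13/45)
j=4 picked index 3: u0 ∈ [4/45, 1/5)
intersection: [4/45, 17/90)

4/45 17/90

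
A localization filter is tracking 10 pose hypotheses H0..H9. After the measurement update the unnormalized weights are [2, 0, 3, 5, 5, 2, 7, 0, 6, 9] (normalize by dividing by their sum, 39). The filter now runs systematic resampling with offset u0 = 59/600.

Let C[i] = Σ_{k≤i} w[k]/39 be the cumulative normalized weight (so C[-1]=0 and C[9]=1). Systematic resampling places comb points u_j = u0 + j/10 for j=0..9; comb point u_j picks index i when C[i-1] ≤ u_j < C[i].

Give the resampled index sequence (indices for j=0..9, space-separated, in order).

C = [2/39, 2/39, 5/39, 10/39, 5/13, 17/39, 8/13, 8/13, 10/13, 1]
j=0: u_0=59/600 ∈ [2/39, 5/39) → index 2
j=1: u_1=119/600 ∈ [5/39, 10/39) → index 3
j=2: u_2=179/600 ∈ [10/39, 5/13) → index 4
j=3: u_3=239/600 ∈ [5/13, 17/39) → index 5
j=4: u_4=299/600 ∈ [17/39, 8/13) → index 6
j=5: u_5=359/600 ∈ [17/39, 8/13) → index 6
j=6: u_6=419/600 ∈ [8/13, 10/13) → index 8
j=7: u_7=479/600 ∈ [10/13, 1) → index 9
j=8: u_8=539/600 ∈ [10/13, 1) → index 9
j=9: u_9=599/600 ∈ [10/13, 1) → index 9

2 3 4 5 6 6 8 9 9 9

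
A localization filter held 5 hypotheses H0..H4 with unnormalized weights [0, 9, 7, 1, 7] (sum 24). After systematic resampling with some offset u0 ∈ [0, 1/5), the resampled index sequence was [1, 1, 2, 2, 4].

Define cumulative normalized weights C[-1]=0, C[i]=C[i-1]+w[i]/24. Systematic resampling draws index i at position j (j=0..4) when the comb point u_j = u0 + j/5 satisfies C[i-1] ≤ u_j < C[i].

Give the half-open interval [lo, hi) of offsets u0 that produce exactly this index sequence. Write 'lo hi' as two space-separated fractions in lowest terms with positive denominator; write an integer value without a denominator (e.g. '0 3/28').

0 1/15

C = [0, 3/8, 2/3, 17/24, 1]
j=0 picked index 1: u0 ∈ [0, 3/8)
j=1 picked index 1: u0 ∈ [-1/5, 7/40)
j=2 picked index 2: u0 ∈ [-1/40, 4/15)
j=3 picked index 2: u0 ∈ [-9/40, 1/15)
j=4 picked index 4: u0 ∈ [-11/120, 1/5)
intersection: [0, 1/15)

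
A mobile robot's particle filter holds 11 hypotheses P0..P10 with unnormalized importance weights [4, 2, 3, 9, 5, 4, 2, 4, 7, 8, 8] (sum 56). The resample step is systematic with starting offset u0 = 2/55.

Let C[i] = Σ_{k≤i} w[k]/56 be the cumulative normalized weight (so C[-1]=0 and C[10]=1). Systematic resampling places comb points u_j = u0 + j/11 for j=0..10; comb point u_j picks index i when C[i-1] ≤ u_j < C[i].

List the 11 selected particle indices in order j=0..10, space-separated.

0 2 3 3 4 6 7 8 9 9 10

C = [1/14, 3/28, 9/56, 9/28, 23/56, 27/56, 29/56, 33/56, 5/7, 6/7, 1]
j=0: u_0=2/55 ∈ [0, 1/14) → index 0
j=1: u_1=7/55 ∈ [3/28, 9/56) → index 2
j=2: u_2=12/55 ∈ [9/56, 9/28) → index 3
j=3: u_3=17/55 ∈ [9/56, 9/28) → index 3
j=4: u_4=2/5 ∈ [9/28, 23/56) → index 4
j=5: u_5=27/55 ∈ [27/56, 29/56) → index 6
j=6: u_6=32/55 ∈ [29/56, 33/56) → index 7
j=7: u_7=37/55 ∈ [33/56, 5/7) → index 8
j=8: u_8=42/55 ∈ [5/7, 6/7) → index 9
j=9: u_9=47/55 ∈ [5/7, 6/7) → index 9
j=10: u_10=52/55 ∈ [6/7, 1) → index 10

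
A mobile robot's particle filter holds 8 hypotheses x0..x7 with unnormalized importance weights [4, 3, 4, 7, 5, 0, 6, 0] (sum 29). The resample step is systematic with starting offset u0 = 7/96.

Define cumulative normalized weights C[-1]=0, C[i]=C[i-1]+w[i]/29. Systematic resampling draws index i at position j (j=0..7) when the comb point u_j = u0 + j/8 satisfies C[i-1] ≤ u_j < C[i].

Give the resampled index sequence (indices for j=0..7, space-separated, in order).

C = [4/29, 7/29, 11/29, 18/29, 23/29, 23/29, 1, 1]
j=0: u_0=7/96 ∈ [0, 4/29) → index 0
j=1: u_1=19/96 ∈ [4/29, 7/29) → index 1
j=2: u_2=31/96 ∈ [7/29, 11/29) → index 2
j=3: u_3=43/96 ∈ [11/29, 18/29) → index 3
j=4: u_4=55/96 ∈ [11/29, 18/29) → index 3
j=5: u_5=67/96 ∈ [18/29, 23/29) → index 4
j=6: u_6=79/96 ∈ [23/29, 1) → index 6
j=7: u_7=91/96 ∈ [23/29, 1) → index 6

0 1 2 3 3 4 6 6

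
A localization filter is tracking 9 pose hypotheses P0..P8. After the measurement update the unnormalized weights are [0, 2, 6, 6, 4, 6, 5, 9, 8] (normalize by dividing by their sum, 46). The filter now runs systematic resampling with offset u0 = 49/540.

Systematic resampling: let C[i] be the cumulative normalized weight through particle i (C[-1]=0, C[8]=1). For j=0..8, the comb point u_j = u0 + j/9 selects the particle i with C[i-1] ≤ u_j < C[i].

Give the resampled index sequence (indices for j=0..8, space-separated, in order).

2 3 4 5 6 7 7 8 8

C = [0, 1/23, 4/23, 7/23, 9/23, 12/23, 29/46, 19/23, 1]
j=0: u_0=49/540 ∈ [1/23, 4/23) → index 2
j=1: u_1=109/540 ∈ [4/23, 7/23) → index 3
j=2: u_2=169/540 ∈ [7/23, 9/23) → index 4
j=3: u_3=229/540 ∈ [9/23, 12/23) → index 5
j=4: u_4=289/540 ∈ [12/23, 29/46) → index 6
j=5: u_5=349/540 ∈ [29/46, 19/23) → index 7
j=6: u_6=409/540 ∈ [29/46, 19/23) → index 7
j=7: u_7=469/540 ∈ [19/23, 1) → index 8
j=8: u_8=529/540 ∈ [19/23, 1) → index 8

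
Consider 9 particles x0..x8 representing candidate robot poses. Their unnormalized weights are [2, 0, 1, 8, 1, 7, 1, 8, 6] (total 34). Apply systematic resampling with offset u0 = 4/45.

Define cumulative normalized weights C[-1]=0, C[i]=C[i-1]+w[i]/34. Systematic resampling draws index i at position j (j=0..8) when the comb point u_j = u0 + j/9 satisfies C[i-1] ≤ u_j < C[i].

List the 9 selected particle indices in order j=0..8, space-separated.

C = [1/17, 1/17, 3/34, 11/34, 6/17, 19/34, 10/17, 14/17, 1]
j=0: u_0=4/45 ∈ [3/34, 11/34) → index 3
j=1: u_1=1/5 ∈ [3/34, 11/34) → index 3
j=2: u_2=14/45 ∈ [3/34, 11/34) → index 3
j=3: u_3=19/45 ∈ [6/17, 19/34) → index 5
j=4: u_4=8/15 ∈ [6/17, 19/34) → index 5
j=5: u_5=29/45 ∈ [10/17, 14/17) → index 7
j=6: u_6=34/45 ∈ [10/17, 14/17) → index 7
j=7: u_7=13/15 ∈ [14/17, 1) → index 8
j=8: u_8=44/45 ∈ [14/17, 1) → index 8

3 3 3 5 5 7 7 8 8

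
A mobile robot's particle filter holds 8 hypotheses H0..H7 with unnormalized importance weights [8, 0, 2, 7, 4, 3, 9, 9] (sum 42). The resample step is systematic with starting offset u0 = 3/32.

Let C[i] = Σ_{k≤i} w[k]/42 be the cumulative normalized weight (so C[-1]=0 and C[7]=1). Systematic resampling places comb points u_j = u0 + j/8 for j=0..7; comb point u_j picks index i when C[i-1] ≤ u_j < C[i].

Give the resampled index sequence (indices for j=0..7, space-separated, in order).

C = [4/21, 4/21, 5/21, 17/42, 1/2, 4/7, 11/14, 1]
j=0: u_0=3/32 ∈ [0, 4/21) → index 0
j=1: u_1=7/32 ∈ [4/21, 5/21) → index 2
j=2: u_2=11/32 ∈ [5/21, 17/42) → index 3
j=3: u_3=15/32 ∈ [17/42, 1/2) → index 4
j=4: u_4=19/32 ∈ [4/7, 11/14) → index 6
j=5: u_5=23/32 ∈ [4/7, 11/14) → index 6
j=6: u_6=27/32 ∈ [11/14, 1) → index 7
j=7: u_7=31/32 ∈ [11/14, 1) → index 7

0 2 3 4 6 6 7 7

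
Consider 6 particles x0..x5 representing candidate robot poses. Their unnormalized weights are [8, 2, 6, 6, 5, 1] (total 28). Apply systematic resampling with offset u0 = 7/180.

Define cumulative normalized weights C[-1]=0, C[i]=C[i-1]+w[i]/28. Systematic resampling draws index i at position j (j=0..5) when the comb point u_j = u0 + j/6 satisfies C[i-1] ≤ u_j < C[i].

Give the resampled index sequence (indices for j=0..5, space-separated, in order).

C = [2/7, 5/14, 4/7, 11/14, 27/28, 1]
j=0: u_0=7/180 ∈ [0, 2/7) → index 0
j=1: u_1=37/180 ∈ [0, 2/7) → index 0
j=2: u_2=67/180 ∈ [5/14, 4/7) → index 2
j=3: u_3=97/180 ∈ [5/14, 4/7) → index 2
j=4: u_4=127/180 ∈ [4/7, 11/14) → index 3
j=5: u_5=157/180 ∈ [11/14, 27/28) → index 4

0 0 2 2 3 4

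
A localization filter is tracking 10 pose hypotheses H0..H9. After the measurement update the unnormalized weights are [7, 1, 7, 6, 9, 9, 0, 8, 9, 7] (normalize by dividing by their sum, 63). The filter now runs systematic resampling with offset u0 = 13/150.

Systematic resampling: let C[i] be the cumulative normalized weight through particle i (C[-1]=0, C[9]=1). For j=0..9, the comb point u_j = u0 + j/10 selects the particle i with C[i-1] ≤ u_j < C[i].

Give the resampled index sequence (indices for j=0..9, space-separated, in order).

0 2 3 4 5 5 7 8 8 9

C = [1/9, 8/63, 5/21, 1/3, 10/21, 13/21, 13/21, 47/63, 8/9, 1]
j=0: u_0=13/150 ∈ [0, 1/9) → index 0
j=1: u_1=14/75 ∈ [8/63, 5/21) → index 2
j=2: u_2=43/150 ∈ [5/21, 1/3) → index 3
j=3: u_3=29/75 ∈ [1/3, 10/21) → index 4
j=4: u_4=73/150 ∈ [10/21, 13/21) → index 5
j=5: u_5=44/75 ∈ [10/21, 13/21) → index 5
j=6: u_6=103/150 ∈ [13/21, 47/63) → index 7
j=7: u_7=59/75 ∈ [47/63, 8/9) → index 8
j=8: u_8=133/150 ∈ [47/63, 8/9) → index 8
j=9: u_9=74/75 ∈ [8/9, 1) → index 9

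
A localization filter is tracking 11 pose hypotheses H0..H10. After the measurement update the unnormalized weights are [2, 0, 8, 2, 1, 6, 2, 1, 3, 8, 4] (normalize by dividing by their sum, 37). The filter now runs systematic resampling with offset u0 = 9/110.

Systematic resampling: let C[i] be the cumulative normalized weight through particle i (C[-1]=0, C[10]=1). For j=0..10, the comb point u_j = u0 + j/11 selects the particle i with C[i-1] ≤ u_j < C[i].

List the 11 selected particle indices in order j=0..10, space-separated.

C = [2/37, 2/37, 10/37, 12/37, 13/37, 19/37, 21/37, 22/37, 25/37, 33/37, 1]
j=0: u_0=9/110 ∈ [2/37, 10/37) → index 2
j=1: u_1=19/110 ∈ [2/37, 10/37) → index 2
j=2: u_2=29/110 ∈ [2/37, 10/37) → index 2
j=3: u_3=39/110 ∈ [13/37, 19/37) → index 5
j=4: u_4=49/110 ∈ [13/37, 19/37) → index 5
j=5: u_5=59/110 ∈ [19/37, 21/37) → index 6
j=6: u_6=69/110 ∈ [22/37, 25/37) → index 8
j=7: u_7=79/110 ∈ [25/37, 33/37) → index 9
j=8: u_8=89/110 ∈ [25/37, 33/37) → index 9
j=9: u_9=9/10 ∈ [33/37, 1) → index 10
j=10: u_10=109/110 ∈ [33/37, 1) → index 10

2 2 2 5 5 6 8 9 9 10 10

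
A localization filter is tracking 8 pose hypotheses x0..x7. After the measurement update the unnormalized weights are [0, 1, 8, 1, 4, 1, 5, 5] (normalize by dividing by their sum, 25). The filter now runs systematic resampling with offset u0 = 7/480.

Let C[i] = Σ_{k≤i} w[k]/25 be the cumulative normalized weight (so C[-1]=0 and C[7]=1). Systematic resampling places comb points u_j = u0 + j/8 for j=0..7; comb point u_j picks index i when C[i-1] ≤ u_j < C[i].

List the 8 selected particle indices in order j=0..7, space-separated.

C = [0, 1/25, 9/25, 2/5, 14/25, 3/5, 4/5, 1]
j=0: u_0=7/480 ∈ [0, 1/25) → index 1
j=1: u_1=67/480 ∈ [1/25, 9/25) → index 2
j=2: u_2=127/480 ∈ [1/25, 9/25) → index 2
j=3: u_3=187/480 ∈ [9/25, 2/5) → index 3
j=4: u_4=247/480 ∈ [2/5, 14/25) → index 4
j=5: u_5=307/480 ∈ [3/5, 4/5) → index 6
j=6: u_6=367/480 ∈ [3/5, 4/5) → index 6
j=7: u_7=427/480 ∈ [4/5, 1) → index 7

1 2 2 3 4 6 6 7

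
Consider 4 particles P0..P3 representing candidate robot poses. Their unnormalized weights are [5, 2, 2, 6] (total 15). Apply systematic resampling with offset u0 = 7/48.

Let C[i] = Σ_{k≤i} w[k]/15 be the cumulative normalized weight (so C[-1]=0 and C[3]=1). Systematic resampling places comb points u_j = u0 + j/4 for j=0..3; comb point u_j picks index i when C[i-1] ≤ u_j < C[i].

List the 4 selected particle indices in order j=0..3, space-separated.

C = [1/3, 7/15, 3/5, 1]
j=0: u_0=7/48 ∈ [0, 1/3) → index 0
j=1: u_1=19/48 ∈ [1/3, 7/15) → index 1
j=2: u_2=31/48 ∈ [3/5, 1) → index 3
j=3: u_3=43/48 ∈ [3/5, 1) → index 3

0 1 3 3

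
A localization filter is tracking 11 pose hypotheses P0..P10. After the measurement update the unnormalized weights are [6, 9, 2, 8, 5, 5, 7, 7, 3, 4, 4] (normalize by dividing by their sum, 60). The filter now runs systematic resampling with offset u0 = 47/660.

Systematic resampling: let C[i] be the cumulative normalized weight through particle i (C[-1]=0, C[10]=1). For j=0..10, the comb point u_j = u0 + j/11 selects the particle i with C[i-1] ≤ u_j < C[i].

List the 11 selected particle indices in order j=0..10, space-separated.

C = [1/10, 1/4, 17/60, 5/12, 1/2, 7/12, 7/10, 49/60, 13/15, 14/15, 1]
j=0: u_0=47/660 ∈ [0, 1/10) → index 0
j=1: u_1=107/660 ∈ [1/10, 1/4) → index 1
j=2: u_2=167/660 ∈ [1/4, 17/60) → index 2
j=3: u_3=227/660 ∈ [17/60, 5/12) → index 3
j=4: u_4=287/660 ∈ [5/12, 1/2) → index 4
j=5: u_5=347/660 ∈ [1/2, 7/12) → index 5
j=6: u_6=37/60 ∈ [7/12, 7/10) → index 6
j=7: u_7=467/660 ∈ [7/10, 49/60) → index 7
j=8: u_8=527/660 ∈ [7/10, 49/60) → index 7
j=9: u_9=587/660 ∈ [13/15, 14/15) → index 9
j=10: u_10=647/660 ∈ [14/15, 1) → index 10

0 1 2 3 4 5 6 7 7 9 10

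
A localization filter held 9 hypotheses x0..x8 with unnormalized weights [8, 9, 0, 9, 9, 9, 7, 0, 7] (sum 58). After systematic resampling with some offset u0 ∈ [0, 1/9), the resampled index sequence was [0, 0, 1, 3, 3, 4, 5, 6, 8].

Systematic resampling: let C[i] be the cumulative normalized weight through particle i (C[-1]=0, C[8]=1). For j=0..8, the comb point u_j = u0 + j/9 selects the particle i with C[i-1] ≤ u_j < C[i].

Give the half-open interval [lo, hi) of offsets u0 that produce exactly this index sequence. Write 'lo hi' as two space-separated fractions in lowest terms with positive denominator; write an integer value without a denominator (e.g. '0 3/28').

C = [4/29, 17/58, 17/58, 13/29, 35/58, 22/29, 51/58, 51/58, 1]
j=0 picked index 0: u0 ∈ [0, 4/29)
j=1 picked index 0: u0 ∈ [-1/9, 7/261)
j=2 picked index 1: u0 ∈ [-22/261, 37/522)
j=3 picked index 3: u0 ∈ [-7/174, 10/87)
j=4 picked index 3: u0 ∈ [-79/522, 1/261)
j=5 picked index 4: u0 ∈ [-28/261, 25/522)
j=6 picked index 5: u0 ∈ [-11/174, 8/87)
j=7 picked index 6: u0 ∈ [-5/261, 53/522)
j=8 picked index 8: u0 ∈ [-5/522, 1/9)
intersection: [0, 1/261)

0 1/261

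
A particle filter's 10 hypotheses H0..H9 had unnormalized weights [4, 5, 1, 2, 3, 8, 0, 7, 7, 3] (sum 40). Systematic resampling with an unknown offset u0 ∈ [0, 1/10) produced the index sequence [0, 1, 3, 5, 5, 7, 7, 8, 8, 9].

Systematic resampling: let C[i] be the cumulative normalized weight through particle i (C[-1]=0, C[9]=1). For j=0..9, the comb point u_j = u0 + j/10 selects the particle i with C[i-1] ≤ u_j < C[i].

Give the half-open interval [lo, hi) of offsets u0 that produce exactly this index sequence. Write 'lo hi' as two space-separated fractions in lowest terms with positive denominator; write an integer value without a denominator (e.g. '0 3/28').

C = [1/10, 9/40, 1/4, 3/10, 3/8, 23/40, 23/40, 3/4, 37/40, 1]
j=0 picked index 0: u0 ∈ [0, 1/10)
j=1 picked index 1: u0 ∈ [0, 1/8)
j=2 picked index 3: u0 ∈ [1/20, 1/10)
j=3 picked index 5: u0 ∈ [3/40, 11/40)
j=4 picked index 5: u0 ∈ [-1/40, 7/40)
j=5 picked index 7: u0 ∈ [3/40, 1/4)
j=6 picked index 7: u0 ∈ [-1/40, 3/20)
j=7 picked index 8: u0 ∈ [1/20, 9/40)
j=8 picked index 8: u0 ∈ [-1/20, 1/8)
j=9 picked index 9: u0 ∈ [1/40, 1/10)
intersection: [3/40, 1/10)

3/40 1/10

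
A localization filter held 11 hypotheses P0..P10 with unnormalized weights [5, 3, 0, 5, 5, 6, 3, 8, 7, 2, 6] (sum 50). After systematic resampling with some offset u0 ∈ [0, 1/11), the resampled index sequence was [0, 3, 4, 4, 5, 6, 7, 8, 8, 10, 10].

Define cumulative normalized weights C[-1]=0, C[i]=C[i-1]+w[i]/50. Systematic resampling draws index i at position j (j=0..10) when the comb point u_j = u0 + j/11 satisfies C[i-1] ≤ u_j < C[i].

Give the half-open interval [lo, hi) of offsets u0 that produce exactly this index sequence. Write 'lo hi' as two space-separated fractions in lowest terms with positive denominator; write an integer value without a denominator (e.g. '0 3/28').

C = [1/10, 4/25, 4/25, 13/50, 9/25, 12/25, 27/50, 7/10, 21/25, 22/25, 1]
j=0 picked index 0: u0 ∈ [0, 1/10)
j=1 picked index 3: u0 ∈ [19/275, 93/550)
j=2 picked index 4: u0 ∈ [43/550, 49/275)
j=3 picked index 4: u0 ∈ [-7/550, 24/275)
j=4 picked index 5: u0 ∈ [-1/275, 32/275)
j=5 picked index 6: u0 ∈ [7/275, 47/550)
j=6 picked index 7: u0 ∈ [-3/550, 17/110)
j=7 picked index 8: u0 ∈ [7/110, 56/275)
j=8 picked index 8: u0 ∈ [-3/110, 31/275)
j=9 picked index 10: u0 ∈ [17/275, 2/11)
j=10 picked index 10: u0 ∈ [-8/275, 1/11)
intersection: [43/550, 47/550)

43/550 47/550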